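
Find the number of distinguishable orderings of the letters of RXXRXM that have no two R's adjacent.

There are 6!/(3!·2!) = 60 arrangements of RXXRXM in total.
Arrangements with the R's together: treat RR as one letter, giving (5)!/(3!) = 20.
Subtracting, 60 − 20 = 40 arrangements keep the R's apart.

40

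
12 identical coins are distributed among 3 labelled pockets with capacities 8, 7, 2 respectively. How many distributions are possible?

15

By stars and bars, unrestricted non-negative solutions to x_1+…+x_3 = 12 number C(12+2,2) = 91.
Subtract solutions that violate a single cap (substitute x_i' = x_i − (cap_i+1)): x_1 ≥ 9 gives C(5,2) = 10; x_2 ≥ 8 gives C(6,2) = 15; x_3 ≥ 3 gives C(11,2) = 55. Together 80.
Add back pairs where two caps are both exceeded: 0 + 1 + 3 = 4.
By inclusion–exclusion the count is 91 − 80 + 4 = 15.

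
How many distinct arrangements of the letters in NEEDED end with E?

30

Fix E in the last position and arrange the remaining 5 letters.
Those 5 letters have D appearing twice and E appearing twice, giving (5)!/(2!·2!) = 30.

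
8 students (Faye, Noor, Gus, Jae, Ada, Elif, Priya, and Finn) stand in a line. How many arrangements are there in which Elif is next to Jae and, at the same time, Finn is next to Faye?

Treat {Elif,Jae} as one block (2 orders) and {Finn,Faye} as another (2 orders).
That leaves 6 units to arrange: 2 × 2 × 6! = 4 × 720 = 2880.

2880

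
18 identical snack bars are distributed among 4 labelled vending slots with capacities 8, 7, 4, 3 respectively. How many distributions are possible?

34

Ignoring the caps, the number of non-negative solutions to x_1+…+x_4 = 18 is C(21,3) = 1330.
Subtract solutions that violate a single cap (substitute x_i' = x_i − (cap_i+1)): x_1 ≥ 9 gives C(12,3) = 220; x_2 ≥ 8 gives C(13,3) = 286; x_3 ≥ 5 gives C(16,3) = 560; x_4 ≥ 4 gives C(17,3) = 680. Together 1746.
Add back pairs where two caps are both exceeded: 4 + 35 + 56 + 56 + 84 + 220 = 455.
Subtract triples: 0 + 0 + 1 + 4 = 5.
By inclusion–exclusion the count is 1330 − 1746 + 455 − 5 = 34.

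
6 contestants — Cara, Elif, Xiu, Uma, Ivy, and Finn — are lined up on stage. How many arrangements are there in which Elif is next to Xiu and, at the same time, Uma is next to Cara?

96

Treat {Elif,Xiu} as one block (2 orders) and {Uma,Cara} as another (2 orders).
That leaves 4 units to arrange: 2 × 2 × 4! = 4 × 24 = 96.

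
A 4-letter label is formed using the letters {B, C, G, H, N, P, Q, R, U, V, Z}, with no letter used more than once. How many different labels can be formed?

This is a permutation of 4 out of 11: P(11,4) = 11!/7!.
That product is 11 × 10 × 9 × 8 = 7920.

7920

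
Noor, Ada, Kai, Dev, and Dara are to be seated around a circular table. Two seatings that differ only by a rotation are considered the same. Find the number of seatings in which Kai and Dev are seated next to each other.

Treat {Kai, Dev} as one unit (2 internal orders) and seat the resulting 4 units around the table: (3)! circular arrangements.
So 2 × (3)! = 2 × 6 = 12.

12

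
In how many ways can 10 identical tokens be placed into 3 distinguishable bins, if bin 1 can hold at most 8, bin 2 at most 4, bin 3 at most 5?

Ignoring the caps, the number of non-negative solutions to x_1+…+x_3 = 10 is C(12,2) = 66.
Subtract solutions that violate a single cap (substitute x_i' = x_i − (cap_i+1)): x_1 ≥ 9 gives C(3,2) = 3; x_2 ≥ 5 gives C(7,2) = 21; x_3 ≥ 6 gives C(6,2) = 15. Together 39.
No two caps can be exceeded simultaneously, so the pair terms are all 0.
By inclusion–exclusion the count is 66 − 39 + 0 = 27.

27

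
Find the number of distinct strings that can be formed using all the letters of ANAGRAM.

Letter multiplicities in ANAGRAM: A×3, G×1, M×1, N×1, R×1.
So there are 7! / (3!) = 840 distinguishable arrangements.

840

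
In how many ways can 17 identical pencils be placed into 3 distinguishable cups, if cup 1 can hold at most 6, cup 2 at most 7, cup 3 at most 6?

Without the upper bounds there are C(19,2) = 171 ways to split 17 among 3 cups.
Subtract solutions that violate a single cap (substitute x_i' = x_i − (cap_i+1)): x_1 ≥ 7 gives C(12,2) = 66; x_2 ≥ 8 gives C(11,2) = 55; x_3 ≥ 7 gives C(12,2) = 66. Together 187.
Add back pairs where two caps are both exceeded: 6 + 10 + 6 = 22.
By inclusion–exclusion the count is 171 − 187 + 22 = 6.

6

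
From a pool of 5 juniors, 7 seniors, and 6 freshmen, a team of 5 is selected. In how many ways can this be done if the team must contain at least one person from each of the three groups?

With no constraint there are C(18,5) = 8568 possible selections.
Subtract selections that omit an entire group: no juniors → C(13,5) = 1287; no seniors → C(11,5) = 462; no freshmen → C(12,5) = 792.
Add back selections omitting two groups (i.e. drawn from a single group): C(5,5) + C(7,5) + C(6,5) = 28.
By inclusion–exclusion: 8568 − 2541 + 28 = 6055.

6055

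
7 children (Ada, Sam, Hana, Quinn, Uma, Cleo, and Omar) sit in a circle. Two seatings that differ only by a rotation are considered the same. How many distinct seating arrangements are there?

720

Around a circle, 7 distinct people have 7!/7 = (6)! = 720 rotationally distinct seatings.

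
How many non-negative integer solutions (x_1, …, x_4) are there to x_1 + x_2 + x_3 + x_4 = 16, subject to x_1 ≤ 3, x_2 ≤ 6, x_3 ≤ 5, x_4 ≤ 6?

34

Ignoring the caps, the number of non-negative solutions to x_1+…+x_4 = 16 is C(19,3) = 969.
Subtract solutions that violate a single cap (substitute x_i' = x_i − (cap_i+1)): x_1 ≥ 4 gives C(15,3) = 455; x_2 ≥ 7 gives C(12,3) = 220; x_3 ≥ 6 gives C(13,3) = 286; x_4 ≥ 7 gives C(12,3) = 220. Together 1181.
Add back pairs where two caps are both exceeded: 56 + 84 + 56 + 20 + 10 + 20 = 246.
By inclusion–exclusion the count is 969 − 1181 + 246 = 34.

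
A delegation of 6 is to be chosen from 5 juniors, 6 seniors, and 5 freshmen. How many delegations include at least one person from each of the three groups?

6875

With no constraint there are C(16,6) = 8008 possible selections.
Selections missing a whole group: no juniors → C(11,6) = 462; no seniors → C(10,6) = 210; no freshmen → C(11,6) = 462.
Add back selections omitting two groups (i.e. drawn from a single group): C(5,6) + C(6,6) + C(5,6) = 1.
By inclusion–exclusion: 8008 − 1134 + 1 = 6875.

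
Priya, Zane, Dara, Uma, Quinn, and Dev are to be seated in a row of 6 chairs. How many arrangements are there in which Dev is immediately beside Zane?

Glue Dev and Zane into one block (2 internal orders), leaving 5 units to arrange in a row.
So the count is 2·(5)! = 240.

240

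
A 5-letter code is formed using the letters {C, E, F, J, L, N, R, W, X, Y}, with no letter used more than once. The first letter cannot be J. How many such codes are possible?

The first letter has 10−1 = 9 choices (anything except J).
The remaining 4 letters are filled from the other 9 symbols without repetition: 9 × 8 × 7 × 6 = 3024.
Total: 9 × 3024 = 27216.

27216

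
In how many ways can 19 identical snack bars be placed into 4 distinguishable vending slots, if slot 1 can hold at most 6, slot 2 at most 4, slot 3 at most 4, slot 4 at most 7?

Ignoring the caps, the number of non-negative solutions to x_1+…+x_4 = 19 is C(22,3) = 1540.
Subtract solutions that violate a single cap (substitute x_i' = x_i − (cap_i+1)): x_1 ≥ 7 gives C(15,3) = 455; x_2 ≥ 5 gives C(17,3) = 680; x_3 ≥ 5 gives C(17,3) = 680; x_4 ≥ 8 gives C(14,3) = 364. Together 2179.
Add back pairs where two caps are both exceeded: 120 + 120 + 35 + 220 + 84 + 84 = 663.
Subtract triples: 10 + 0 + 0 + 4 = 14.
By inclusion–exclusion the count is 1540 − 2179 + 663 − 14 = 10.

10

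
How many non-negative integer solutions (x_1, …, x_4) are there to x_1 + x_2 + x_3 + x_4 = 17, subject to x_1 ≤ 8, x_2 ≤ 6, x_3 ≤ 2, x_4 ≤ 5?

Without the upper bounds there are C(20,3) = 1140 ways to split 17 among 4 variables.
Subtract solutions that violate a single cap (substitute x_i' = x_i − (cap_i+1)): x_1 ≥ 9 gives C(11,3) = 165; x_2 ≥ 7 gives C(13,3) = 286; x_3 ≥ 3 gives C(17,3) = 680; x_4 ≥ 6 gives C(14,3) = 364. Together 1495.
Add back pairs where two caps are both exceeded: 4 + 56 + 10 + 120 + 35 + 165 = 390.
Subtract triples: 0 + 0 + 0 + 4 = 4.
By inclusion–exclusion the count is 1140 − 1495 + 390 − 4 = 31.

31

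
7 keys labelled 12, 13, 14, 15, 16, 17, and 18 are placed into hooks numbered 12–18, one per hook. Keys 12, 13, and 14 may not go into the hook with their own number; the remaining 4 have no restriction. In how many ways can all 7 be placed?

3216

Let Aᵢ (for i ∈ {12, 13, 14}) be the placements that put key i in its forbidden hook. Any j of these fix j positions, leaving (7−j)! ways to fill the rest, and there are C(3,j) ways to pick which j.
By inclusion–exclusion, the number of valid placements is Σ_{j=0}^{3} (−1)^j C(3,j)·(7−j)!.
Computing: 5040 − 2160 + 360 − 24 = 3216.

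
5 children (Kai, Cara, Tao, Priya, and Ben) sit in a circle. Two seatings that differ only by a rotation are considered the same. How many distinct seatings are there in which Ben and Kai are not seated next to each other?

All circular seatings of 5 people number (4)! = 24.
Seatings with Ben beside Kai: treat them as a block with 2 internal orders, giving 2 × (3)! = 12.
Subtracting, 24 − 12 = 12.

12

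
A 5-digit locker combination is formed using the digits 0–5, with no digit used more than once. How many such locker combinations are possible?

With no repetition, fill the 5 digits in order: 6 choices, then 5, down to 2.
That product is 6 × 5 × 4 × 3 × 2 = 720.

720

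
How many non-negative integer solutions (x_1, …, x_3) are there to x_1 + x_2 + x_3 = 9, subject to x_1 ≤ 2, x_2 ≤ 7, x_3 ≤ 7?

Ignoring the caps, the number of non-negative solutions to x_1+…+x_3 = 9 is C(11,2) = 55.
Subtract solutions that violate a single cap (substitute x_i' = x_i − (cap_i+1)): x_1 ≥ 3 gives C(8,2) = 28; x_2 ≥ 8 gives C(3,2) = 3; x_3 ≥ 8 gives C(3,2) = 3. Together 34.
No two caps can be exceeded simultaneously, so the pair terms are all 0.
By inclusion–exclusion the count is 55 − 34 + 0 = 21.

21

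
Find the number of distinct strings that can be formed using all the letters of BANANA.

60

Letter multiplicities in BANANA: A×3, B×1, N×2.
So there are 6! / (3!·2!) = 60 distinguishable arrangements.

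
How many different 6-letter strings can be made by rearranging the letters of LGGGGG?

Letter multiplicities in LGGGGG: G×5, L×1.
Dividing 6! = 720 by 5! = 120 for the repeated letters gives 6.

6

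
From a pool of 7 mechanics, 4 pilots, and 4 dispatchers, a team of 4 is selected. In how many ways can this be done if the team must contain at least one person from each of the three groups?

Total 4-person selections from all 15: C(15,4) = 1365.
Subtract selections that omit an entire group: no mechanics → C(8,4) = 70; no pilots → C(11,4) = 330; no dispatchers → C(11,4) = 330.
Add back selections omitting two groups (i.e. drawn from a single group): C(7,4) + C(4,4) + C(4,4) = 37.
By inclusion–exclusion: 1365 − 730 + 37 = 672.

672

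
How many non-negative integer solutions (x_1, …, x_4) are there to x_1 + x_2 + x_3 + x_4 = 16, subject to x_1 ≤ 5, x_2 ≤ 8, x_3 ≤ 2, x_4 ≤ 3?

Without the upper bounds there are C(19,3) = 969 ways to split 16 among 4 variables.
Subtract solutions that violate a single cap (substitute x_i' = x_i − (cap_i+1)): x_1 ≥ 6 gives C(13,3) = 286; x_2 ≥ 9 gives C(10,3) = 120; x_3 ≥ 3 gives C(16,3) = 560; x_4 ≥ 4 gives C(15,3) = 455. Together 1421.
Add back pairs where two caps are both exceeded: 4 + 120 + 84 + 35 + 20 + 220 = 483.
Subtract triples: 0 + 0 + 20 + 1 = 21.
By inclusion–exclusion the count is 969 − 1421 + 483 − 21 = 10.

10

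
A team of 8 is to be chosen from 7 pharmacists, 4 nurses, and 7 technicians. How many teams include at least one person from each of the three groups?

With no constraint there are C(18,8) = 43758 possible selections.
Selections missing a whole group: no pharmacists → C(11,8) = 165; no nurses → C(14,8) = 3003; no technicians → C(11,8) = 165.
Add back selections omitting two groups (i.e. drawn from a single group): C(7,8) + C(4,8) + C(7,8) = 0.
By inclusion–exclusion: 43758 − 3333 + 0 = 40425.

40425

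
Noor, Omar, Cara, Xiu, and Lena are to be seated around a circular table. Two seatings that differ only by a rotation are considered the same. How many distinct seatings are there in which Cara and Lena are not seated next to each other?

12

All circular seatings of 5 people number (4)! = 24.
Seatings with Cara beside Lena: treat them as a block with 2 internal orders, giving 2 × (3)! = 12.
Subtracting, 24 − 12 = 12.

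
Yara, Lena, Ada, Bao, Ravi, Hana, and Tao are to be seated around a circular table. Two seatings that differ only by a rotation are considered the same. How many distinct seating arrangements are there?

Fix one person's seat to break rotational symmetry; the remaining 6 people can be arranged in (6)! = 720 ways.

720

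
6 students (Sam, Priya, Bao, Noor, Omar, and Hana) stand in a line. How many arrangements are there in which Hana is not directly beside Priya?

Of the 6! = 720 arrangements, those with Hana and Priya adjacent number 2 × 5! = 240 (treat the pair as a block with 2 internal orders).
So 720 − 240 = 480 arrangements keep them apart.

480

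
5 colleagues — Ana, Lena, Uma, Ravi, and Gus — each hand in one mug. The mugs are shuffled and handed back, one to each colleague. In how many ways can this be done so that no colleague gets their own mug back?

Let Aᵢ be the assignments in which colleague i gets their own mug. We want the size of the complement of A₁∪…∪A_5.
By inclusion–exclusion this is Σ_{j=0}^{5} (−1)^j C(5,j)·(5−j)!.
Computing: 120 − 120 + 60 − 20 + 5 − 1 = 44.

44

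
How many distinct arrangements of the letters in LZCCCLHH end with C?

Fix C in the last position and arrange the remaining 7 letters.
Those 7 letters have C appearing twice, H appearing twice, and L appearing twice, giving (7)!/(2!·2!·2!) = 630.

630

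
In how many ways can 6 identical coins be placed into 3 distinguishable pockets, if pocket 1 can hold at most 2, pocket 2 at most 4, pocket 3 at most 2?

Without the upper bounds there are C(8,2) = 28 ways to split 6 among 3 pockets.
Subtract solutions that violate a single cap (substitute x_i' = x_i − (cap_i+1)): x_1 ≥ 3 gives C(5,2) = 10; x_2 ≥ 5 gives C(3,2) = 3; x_3 ≥ 3 gives C(5,2) = 10. Together 23.
Add back pairs where two caps are both exceeded: 0 + 1 + 0 = 1.
By inclusion–exclusion the count is 28 − 23 + 1 = 6.

6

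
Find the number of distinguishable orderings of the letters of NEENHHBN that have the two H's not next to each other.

Total arrangements of NEENHHBN: 8!/(3!·2!·2!) = 1680.
Arrangements with the H's together: treat HH as one letter, giving (7)!/(3!·2!) = 420.
Subtracting, 1680 − 420 = 1260 arrangements keep the H's apart.

1260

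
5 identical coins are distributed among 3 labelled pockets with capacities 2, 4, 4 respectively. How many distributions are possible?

13

Without the upper bounds there are C(7,2) = 21 ways to split 5 among 3 pockets.
Subtract solutions that violate a single cap (substitute x_i' = x_i − (cap_i+1)): x_1 ≥ 3 gives C(4,2) = 6; x_2 ≥ 5 gives C(2,2) = 1; x_3 ≥ 5 gives C(2,2) = 1. Together 8.
No two caps can be exceeded simultaneously, so the pair terms are all 0.
By inclusion–exclusion the count is 21 − 8 + 0 = 13.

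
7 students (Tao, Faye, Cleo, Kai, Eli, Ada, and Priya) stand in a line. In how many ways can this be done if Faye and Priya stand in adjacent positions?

Treat {Faye, Priya} as a single unit. There are 6 units to order, and the pair itself can be ordered 2 ways.
That gives 2 × 6! = 2 × 720 = 1440.

1440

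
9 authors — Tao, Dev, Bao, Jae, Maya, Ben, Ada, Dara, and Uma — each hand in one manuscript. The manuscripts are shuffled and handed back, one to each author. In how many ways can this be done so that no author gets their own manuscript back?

Count assignments avoiding every fixed point. For any j of the 9 authors fixed to their own manuscript, the other 9−j can be arranged in (9−j)! ways.
By inclusion–exclusion this is Σ_{j=0}^{9} (−1)^j C(9,j)·(9−j)!.
Computing: 362880 − 362880 + 181440 − 60480 + 15120 − 3024 + 504 − 72 + 9 − 1 = 133496.

133496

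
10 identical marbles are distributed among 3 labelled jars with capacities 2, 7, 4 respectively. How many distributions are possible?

9

Without the upper bounds there are C(12,2) = 66 ways to split 10 among 3 jars.
Subtract solutions that violate a single cap (substitute x_i' = x_i − (cap_i+1)): x_1 ≥ 3 gives C(9,2) = 36; x_2 ≥ 8 gives C(4,2) = 6; x_3 ≥ 5 gives C(7,2) = 21. Together 63.
Add back pairs where two caps are both exceeded: 0 + 6 + 0 = 6.
By inclusion–exclusion the count is 66 − 63 + 6 = 9.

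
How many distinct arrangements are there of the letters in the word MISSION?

MISSION has 7 letters with I appearing twice and S appearing twice.
Dividing 7! = 5040 by 2!·2! = 4 for the repeated letters gives 1260.

1260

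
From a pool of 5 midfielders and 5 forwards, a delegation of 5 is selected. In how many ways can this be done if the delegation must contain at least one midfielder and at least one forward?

250

Unrestricted: C(10,5) = 252 ways to pick any 5 of the 10.
Subtract selections that omit an entire group: no midfielders → C(5,5) = 1; no forwards → C(5,5) = 1.
Both groups omitted at once is impossible, so 252 − 2 = 250.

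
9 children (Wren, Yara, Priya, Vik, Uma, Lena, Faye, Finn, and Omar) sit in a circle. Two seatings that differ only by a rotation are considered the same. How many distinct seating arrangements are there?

Around a circle, 9 distinct people have 9!/9 = (8)! = 40320 rotationally distinct seatings.

40320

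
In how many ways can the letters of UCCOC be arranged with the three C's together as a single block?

6

Treat the 3 copies of C as a single block. The multiset to arrange is then {CCC, O, U}, 3 items in all.
All 3 items are distinct, so there are (3)! = 6 arrangements.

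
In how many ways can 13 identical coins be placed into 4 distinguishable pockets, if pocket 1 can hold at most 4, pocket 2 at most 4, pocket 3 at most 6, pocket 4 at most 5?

75

Without the upper bounds there are C(16,3) = 560 ways to split 13 among 4 pockets.
Subtract solutions that violate a single cap (substitute x_i' = x_i − (cap_i+1)): x_1 ≥ 5 gives C(11,3) = 165; x_2 ≥ 5 gives C(11,3) = 165; x_3 ≥ 7 gives C(9,3) = 84; x_4 ≥ 6 gives C(10,3) = 120. Together 534.
Add back pairs where two caps are both exceeded: 20 + 4 + 10 + 4 + 10 + 1 = 49.
By inclusion–exclusion the count is 560 − 534 + 49 = 75.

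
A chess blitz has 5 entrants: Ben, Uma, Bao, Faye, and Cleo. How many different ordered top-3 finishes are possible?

60

This is an ordered selection of 3 from 5: P(5,3).
That gives 5 × 4 × 3 = 60.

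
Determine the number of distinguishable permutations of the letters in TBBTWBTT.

The 8 letters of TBBTWBTT have repeats: B appearing 3 times and T appearing 4 times.
So there are 8! / (4!·3!) = 280 distinguishable arrangements.

280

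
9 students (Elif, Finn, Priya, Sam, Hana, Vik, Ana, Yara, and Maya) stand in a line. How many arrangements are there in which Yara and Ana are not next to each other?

282240

There are 9! = 362880 arrangements in all. If Yara and Ana are adjacent, merging them into one block gives 2·(8)! = 80640 arrangements.
So 362880 − 80640 = 282240 arrangements keep them apart.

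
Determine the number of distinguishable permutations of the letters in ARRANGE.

The 7 letters of ARRANGE have repeats: A appearing twice and R appearing twice.
So there are 7! / (2!·2!) = 1260 distinguishable arrangements.

1260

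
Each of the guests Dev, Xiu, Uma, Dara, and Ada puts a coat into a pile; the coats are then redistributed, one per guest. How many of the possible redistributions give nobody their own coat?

Count assignments avoiding every fixed point. For any j of the 5 guests fixed to their own coat, the other 5−j can be arranged in (5−j)! ways.
By inclusion–exclusion this is Σ_{j=0}^{5} (−1)^j C(5,j)·(5−j)!.
Computing: 120 − 120 + 60 − 20 + 5 − 1 = 44.

44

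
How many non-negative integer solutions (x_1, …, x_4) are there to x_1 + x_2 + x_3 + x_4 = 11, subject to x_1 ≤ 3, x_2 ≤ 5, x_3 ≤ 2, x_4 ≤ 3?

10

Ignoring the caps, the number of non-negative solutions to x_1+…+x_4 = 11 is C(14,3) = 364.
Subtract solutions that violate a single cap (substitute x_i' = x_i − (cap_i+1)): x_1 ≥ 4 gives C(10,3) = 120; x_2 ≥ 6 gives C(8,3) = 56; x_3 ≥ 3 gives C(11,3) = 165; x_4 ≥ 4 gives C(10,3) = 120. Together 461.
Add back pairs where two caps are both exceeded: 4 + 35 + 20 + 10 + 4 + 35 = 108.
Subtract triples: 0 + 0 + 1 + 0 = 1.
By inclusion–exclusion the count is 364 − 461 + 108 − 1 = 10.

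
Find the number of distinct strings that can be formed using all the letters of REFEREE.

REFEREE has 7 letters with E appearing 4 times and R appearing twice.
Dividing 7! = 5040 by 4!·2! = 48 for the repeated letters gives 105.

105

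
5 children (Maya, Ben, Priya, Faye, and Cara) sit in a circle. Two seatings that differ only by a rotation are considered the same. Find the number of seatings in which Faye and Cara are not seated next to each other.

12

All circular seatings of 5 people number (4)! = 24.
Seatings with Faye beside Cara: treat them as a block with 2 internal orders, giving 2 × (3)! = 12.
Subtracting, 24 − 12 = 12.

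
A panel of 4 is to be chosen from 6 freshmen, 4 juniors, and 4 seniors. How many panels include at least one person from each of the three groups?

528

With no constraint there are C(14,4) = 1001 possible selections.
Subtract selections that omit an entire group: no freshmen → C(8,4) = 70; no juniors → C(10,4) = 210; no seniors → C(10,4) = 210.
Add back selections omitting two groups (i.e. drawn from a single group): C(6,4) + C(4,4) + C(4,4) = 17.
By inclusion–exclusion: 1001 − 490 + 17 = 528.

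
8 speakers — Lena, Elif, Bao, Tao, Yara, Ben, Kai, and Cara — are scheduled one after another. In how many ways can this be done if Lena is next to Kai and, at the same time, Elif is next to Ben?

2880

Treat {Lena,Kai} as one block (2 orders) and {Elif,Ben} as another (2 orders).
That leaves 6 units to arrange: 2 × 2 × 6! = 4 × 720 = 2880.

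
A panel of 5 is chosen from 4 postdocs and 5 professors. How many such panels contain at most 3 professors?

105

Split by how many professors are chosen (0 through 3).
Sum: C(5,0)·C(4,5) + C(5,1)·C(4,4) + C(5,2)·C(4,3) + C(5,3)·C(4,2) = 0 + 5 + 40 + 60 = 105.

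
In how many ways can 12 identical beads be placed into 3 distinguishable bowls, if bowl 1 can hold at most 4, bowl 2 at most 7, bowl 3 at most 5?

By stars and bars, unrestricted non-negative solutions to x_1+…+x_3 = 12 number C(12+2,2) = 91.
Subtract solutions that violate a single cap (substitute x_i' = x_i − (cap_i+1)): x_1 ≥ 5 gives C(9,2) = 36; x_2 ≥ 8 gives C(6,2) = 15; x_3 ≥ 6 gives C(8,2) = 28. Together 79.
Add back pairs where two caps are both exceeded: 0 + 3 + 0 = 3.
By inclusion–exclusion the count is 91 − 79 + 3 = 15.

15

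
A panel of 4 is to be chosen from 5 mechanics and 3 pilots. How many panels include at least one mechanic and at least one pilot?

With no constraint there are C(8,4) = 70 possible selections.
Subtract selections that omit an entire group: no mechanics → C(3,4) = 0; no pilots → C(5,4) = 5.
Both groups omitted at once is impossible, so 70 − 5 = 65.

65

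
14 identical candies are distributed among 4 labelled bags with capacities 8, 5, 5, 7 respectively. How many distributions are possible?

222

Without the upper bounds there are C(17,3) = 680 ways to split 14 among 4 bags.
Subtract solutions that violate a single cap (substitute x_i' = x_i − (cap_i+1)): x_1 ≥ 9 gives C(8,3) = 56; x_2 ≥ 6 gives C(11,3) = 165; x_3 ≥ 6 gives C(11,3) = 165; x_4 ≥ 8 gives C(9,3) = 84. Together 470.
Add back pairs where two caps are both exceeded: 0 + 0 + 0 + 10 + 1 + 1 = 12.
By inclusion–exclusion the count is 680 − 470 + 12 = 222.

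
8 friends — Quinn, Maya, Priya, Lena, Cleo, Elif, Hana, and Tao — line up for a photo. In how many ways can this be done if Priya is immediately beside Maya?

10080

Treat {Priya, Maya} as a single unit. There are 7 units to order, and the pair itself can be ordered 2 ways.
So the count is 2·(7)! = 10080.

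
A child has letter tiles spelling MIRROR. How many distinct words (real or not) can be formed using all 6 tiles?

120

MIRROR has 6 letters with R appearing 3 times.
So there are 6! / (3!) = 120 distinguishable arrangements.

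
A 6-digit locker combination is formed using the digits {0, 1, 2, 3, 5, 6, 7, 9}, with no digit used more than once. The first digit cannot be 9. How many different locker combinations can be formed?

17640

The first digit has 8−1 = 7 choices (anything except 9).
The remaining 5 digits are filled from the other 7 symbols without repetition: 7 × 6 × 5 × 4 × 3 = 2520.
Total: 7 × 2520 = 17640.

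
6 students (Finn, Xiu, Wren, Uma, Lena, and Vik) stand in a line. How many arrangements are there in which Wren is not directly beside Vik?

There are 6! = 720 arrangements in all. If Wren and Vik are adjacent, merging them into one block gives 2·(5)! = 240 arrangements.
So 720 − 240 = 480 arrangements keep them apart.

480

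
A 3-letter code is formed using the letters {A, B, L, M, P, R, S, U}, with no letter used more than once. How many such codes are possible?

Choose and order 3 of the 8 symbols: the first letter has 8 options, the next 7, then 6.
That product is 8 × 7 × 6 = 336.

336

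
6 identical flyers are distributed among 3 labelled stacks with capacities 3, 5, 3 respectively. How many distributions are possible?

Ignoring the caps, the number of non-negative solutions to x_1+…+x_3 = 6 is C(8,2) = 28.
Subtract solutions that violate a single cap (substitute x_i' = x_i − (cap_i+1)): x_1 ≥ 4 gives C(4,2) = 6; x_2 ≥ 6 gives C(2,2) = 1; x_3 ≥ 4 gives C(4,2) = 6. Together 13.
No two caps can be exceeded simultaneously, so the pair terms are all 0.
By inclusion–exclusion the count is 28 − 13 + 0 = 15.

15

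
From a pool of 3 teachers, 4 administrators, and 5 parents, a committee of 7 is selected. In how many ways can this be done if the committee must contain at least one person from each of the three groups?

747

With no constraint there are C(12,7) = 792 possible selections.
Subtract selections that omit an entire group: no teachers → C(9,7) = 36; no administrators → C(8,7) = 8; no parents → C(7,7) = 1.
Add back selections omitting two groups (i.e. drawn from a single group): C(3,7) + C(4,7) + C(5,7) = 0.
By inclusion–exclusion: 792 − 45 + 0 = 747.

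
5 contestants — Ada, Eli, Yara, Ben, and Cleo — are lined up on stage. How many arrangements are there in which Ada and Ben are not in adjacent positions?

There are 5! = 120 arrangements in all. If Ada and Ben are adjacent, merging them into one block gives 2·(4)! = 48 arrangements.
Complementary counting: 120 − 48 = 72.

72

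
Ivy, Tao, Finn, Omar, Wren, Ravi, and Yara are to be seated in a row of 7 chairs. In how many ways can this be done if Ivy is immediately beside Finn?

Glue Ivy and Finn into one block (2 internal orders), leaving 6 units to arrange in a row.
That gives 2 × 6! = 2 × 720 = 1440.

1440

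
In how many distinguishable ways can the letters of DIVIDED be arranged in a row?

420

Letter multiplicities in DIVIDED: D×3, E×1, I×2, V×1.
So there are 7! / (3!·2!) = 420 distinguishable arrangements.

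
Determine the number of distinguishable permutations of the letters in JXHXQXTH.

Letter multiplicities in JXHXQXTH: H×2, J×1, Q×1, T×1, X×3.
The number of distinct arrangements is 8!/(3!·2!) = 40320/12 = 3360.

3360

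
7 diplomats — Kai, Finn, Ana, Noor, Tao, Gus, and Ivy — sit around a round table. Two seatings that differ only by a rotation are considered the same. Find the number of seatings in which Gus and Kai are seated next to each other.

Treat {Gus, Kai} as one unit (2 internal orders) and seat the resulting 6 units around the table: (5)! circular arrangements.
So 2 × (5)! = 2 × 120 = 240.

240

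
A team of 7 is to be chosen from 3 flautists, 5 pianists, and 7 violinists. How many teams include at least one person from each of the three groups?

5516

With no constraint there are C(15,7) = 6435 possible selections.
Selections missing a whole group: no flautists → C(12,7) = 792; no pianists → C(10,7) = 120; no violinists → C(8,7) = 8.
Add back selections omitting two groups (i.e. drawn from a single group): C(3,7) + C(5,7) + C(7,7) = 1.
By inclusion–exclusion: 6435 − 920 + 1 = 5516.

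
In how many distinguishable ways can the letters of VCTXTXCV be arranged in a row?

2520

Letter multiplicities in VCTXTXCV: C×2, T×2, V×2, X×2.
Dividing 8! = 40320 by 2!·2!·2!·2! = 16 for the repeated letters gives 2520.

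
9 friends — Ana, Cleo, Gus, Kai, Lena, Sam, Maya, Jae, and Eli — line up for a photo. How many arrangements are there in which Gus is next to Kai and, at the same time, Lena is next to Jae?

Treat {Gus,Kai} as one block (2 orders) and {Lena,Jae} as another (2 orders).
That leaves 7 units to arrange: 2 × 2 × 7! = 4 × 5040 = 20160.

20160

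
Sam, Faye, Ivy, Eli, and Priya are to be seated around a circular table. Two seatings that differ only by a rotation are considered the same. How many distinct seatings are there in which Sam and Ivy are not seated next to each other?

All circular seatings of 5 people number (4)! = 24.
Seatings with Sam beside Ivy: treat them as a block with 2 internal orders, giving 2 × (3)! = 12.
Subtracting, 24 − 12 = 12.

12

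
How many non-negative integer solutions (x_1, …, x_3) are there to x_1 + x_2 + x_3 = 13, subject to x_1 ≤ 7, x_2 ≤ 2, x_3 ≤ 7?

9

Without the upper bounds there are C(15,2) = 105 ways to split 13 among 3 variables.
Subtract solutions that violate a single cap (substitute x_i' = x_i − (cap_i+1)): x_1 ≥ 8 gives C(7,2) = 21; x_2 ≥ 3 gives C(12,2) = 66; x_3 ≥ 8 gives C(7,2) = 21. Together 108.
Add back pairs where two caps are both exceeded: 6 + 0 + 6 = 12.
By inclusion–exclusion the count is 105 − 108 + 12 = 9.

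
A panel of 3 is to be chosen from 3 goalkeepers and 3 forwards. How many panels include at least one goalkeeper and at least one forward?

Total 3-person selections from all 6: C(6,3) = 20.
Selections missing a whole group: no goalkeepers → C(3,3) = 1; no forwards → C(3,3) = 1.
Both groups omitted at once is impossible, so 20 − 2 = 18.

18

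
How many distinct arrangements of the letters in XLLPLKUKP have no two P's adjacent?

11760

Total arrangements of XLLPLKUKP: 9!/(3!·2!·2!) = 15120.
Arrangements with the P's together: treat PP as one letter, giving (8)!/(3!·2!) = 3360.
Subtracting, 15120 − 3360 = 11760 arrangements keep the P's apart.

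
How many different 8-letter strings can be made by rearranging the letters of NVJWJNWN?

1680

Letter multiplicities in NVJWJNWN: J×2, N×3, V×1, W×2.
So there are 8! / (3!·2!·2!) = 1680 distinguishable arrangements.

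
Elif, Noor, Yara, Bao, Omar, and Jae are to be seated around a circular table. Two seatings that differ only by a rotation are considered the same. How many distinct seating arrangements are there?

120

Seat Elif anywhere (absorbing the rotational symmetry), then permute the other 5: (5)! = 120.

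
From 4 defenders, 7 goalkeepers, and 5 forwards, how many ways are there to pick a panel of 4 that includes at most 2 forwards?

1705

Split by how many forwards are chosen (0 through 2).
Sum: C(5,0)·C(11,4) + C(5,1)·C(11,3) + C(5,2)·C(11,2) = 330 + 825 + 550 = 1705.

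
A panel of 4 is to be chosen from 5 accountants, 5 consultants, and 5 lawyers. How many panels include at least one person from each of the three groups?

750

Total 4-person selections from all 15: C(15,4) = 1365.
Subtract selections that omit an entire group: no accountants → C(10,4) = 210; no consultants → C(10,4) = 210; no lawyers → C(10,4) = 210.
Add back selections omitting two groups (i.e. drawn from a single group): C(5,4) + C(5,4) + C(5,4) = 15.
By inclusion–exclusion: 1365 − 630 + 15 = 750.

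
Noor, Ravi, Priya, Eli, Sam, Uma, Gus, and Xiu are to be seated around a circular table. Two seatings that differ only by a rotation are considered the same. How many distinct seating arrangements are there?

Fix one person's seat to break rotational symmetry; the remaining 7 people can be arranged in (7)! = 5040 ways.

5040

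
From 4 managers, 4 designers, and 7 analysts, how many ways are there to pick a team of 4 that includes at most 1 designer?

Split by how many designers are chosen (0 through 1).
Sum: C(4,0)·C(11,4) + C(4,1)·C(11,3) = 330 + 660 = 990.

990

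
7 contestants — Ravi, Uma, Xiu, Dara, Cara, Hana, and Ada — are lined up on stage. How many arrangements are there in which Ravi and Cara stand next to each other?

1440

Place the 5 others and the Ravi-Cara pair as 6 objects in a line; the pair has 2 internal arrangements.
That gives 2 × 6! = 2 × 720 = 1440.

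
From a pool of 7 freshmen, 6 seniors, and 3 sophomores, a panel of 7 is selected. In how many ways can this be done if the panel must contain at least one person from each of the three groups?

Unrestricted: C(16,7) = 11440 ways to pick any 7 of the 16.
Selections missing a whole group: no freshmen → C(9,7) = 36; no seniors → C(10,7) = 120; no sophomores → C(13,7) = 1716.
Add back selections omitting two groups (i.e. drawn from a single group): C(7,7) + C(6,7) + C(3,7) = 1.
By inclusion–exclusion: 11440 − 1872 + 1 = 9569.

9569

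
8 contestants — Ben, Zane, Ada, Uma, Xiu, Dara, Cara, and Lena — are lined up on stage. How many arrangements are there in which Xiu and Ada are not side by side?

30240

Of the 8! = 40320 arrangements, those with Xiu and Ada adjacent number 2 × 7! = 10080 (treat the pair as a block with 2 internal orders).
So 40320 − 10080 = 30240 arrangements keep them apart.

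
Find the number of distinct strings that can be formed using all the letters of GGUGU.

10

Letter multiplicities in GGUGU: G×3, U×2.
So there are 5! / (3!·2!) = 10 distinguishable arrangements.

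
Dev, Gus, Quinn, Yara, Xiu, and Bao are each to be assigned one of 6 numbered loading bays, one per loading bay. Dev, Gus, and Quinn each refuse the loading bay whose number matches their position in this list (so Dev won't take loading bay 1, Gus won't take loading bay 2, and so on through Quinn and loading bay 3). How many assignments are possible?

426

Let Aᵢ (for i ∈ {1, 2, 3}) be the placements that put person i in their forbidden loading bay. Any j of these fix j positions, leaving (6−j)! ways to fill the rest, and there are C(3,j) ways to pick which j.
By inclusion–exclusion, the number of valid placements is Σ_{j=0}^{3} (−1)^j C(3,j)·(6−j)!.
Computing: 720 − 360 + 72 − 6 = 426.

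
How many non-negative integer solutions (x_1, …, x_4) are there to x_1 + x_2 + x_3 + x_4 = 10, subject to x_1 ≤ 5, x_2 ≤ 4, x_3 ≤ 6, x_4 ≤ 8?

171

Without the upper bounds there are C(13,3) = 286 ways to split 10 among 4 variables.
Subtract solutions that violate a single cap (substitute x_i' = x_i − (cap_i+1)): x_1 ≥ 6 gives C(7,3) = 35; x_2 ≥ 5 gives C(8,3) = 56; x_3 ≥ 7 gives C(6,3) = 20; x_4 ≥ 9 gives C(4,3) = 4. Together 115.
No two caps can be exceeded simultaneously, so the pair terms are all 0.
By inclusion–exclusion the count is 286 − 115 + 0 = 171.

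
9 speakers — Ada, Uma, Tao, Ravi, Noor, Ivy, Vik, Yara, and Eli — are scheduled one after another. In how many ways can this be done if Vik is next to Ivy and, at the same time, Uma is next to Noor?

20160

Treat {Vik,Ivy} as one block (2 orders) and {Uma,Noor} as another (2 orders).
That leaves 7 units to arrange: 2 × 2 × 7! = 4 × 5040 = 20160.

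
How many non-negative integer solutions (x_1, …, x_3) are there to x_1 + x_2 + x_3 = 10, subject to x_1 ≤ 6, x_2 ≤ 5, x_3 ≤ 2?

9

Without the upper bounds there are C(12,2) = 66 ways to split 10 among 3 variables.
Subtract solutions that violate a single cap (substitute x_i' = x_i − (cap_i+1)): x_1 ≥ 7 gives C(5,2) = 10; x_2 ≥ 6 gives C(6,2) = 15; x_3 ≥ 3 gives C(9,2) = 36. Together 61.
Add back pairs where two caps are both exceeded: 0 + 1 + 3 = 4.
By inclusion–exclusion the count is 66 − 61 + 4 = 9.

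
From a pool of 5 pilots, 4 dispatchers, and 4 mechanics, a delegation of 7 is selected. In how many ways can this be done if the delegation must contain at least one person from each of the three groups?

With no constraint there are C(13,7) = 1716 possible selections.
Selections missing a whole group: no pilots → C(8,7) = 8; no dispatchers → C(9,7) = 36; no mechanics → C(9,7) = 36.
Add back selections omitting two groups (i.e. drawn from a single group): C(5,7) + C(4,7) + C(4,7) = 0.
By inclusion–exclusion: 1716 − 80 + 0 = 1636.

1636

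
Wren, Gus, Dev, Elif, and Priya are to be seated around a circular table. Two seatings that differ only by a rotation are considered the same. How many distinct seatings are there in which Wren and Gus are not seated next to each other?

12

Without the restriction there are (4)! = 24 seatings.
Seatings with Wren beside Gus: treat them as a block with 2 internal orders, giving 2 × (3)! = 12.
Subtracting, 24 − 12 = 12.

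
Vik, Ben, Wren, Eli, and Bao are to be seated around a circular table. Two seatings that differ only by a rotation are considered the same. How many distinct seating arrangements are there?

Seat Vik anywhere (absorbing the rotational symmetry), then permute the other 4: (4)! = 24.

24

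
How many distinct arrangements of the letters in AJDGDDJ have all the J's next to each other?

120

Treat the 2 copies of J as a single block. The multiset to arrange is then {JJ, A, D, D, D, G}, 6 items in all.
That gives (6)!/(3!) = 120 arrangements.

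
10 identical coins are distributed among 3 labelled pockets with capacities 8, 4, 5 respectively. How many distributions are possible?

27

Ignoring the caps, the number of non-negative solutions to x_1+…+x_3 = 10 is C(12,2) = 66.
Subtract solutions that violate a single cap (substitute x_i' = x_i − (cap_i+1)): x_1 ≥ 9 gives C(3,2) = 3; x_2 ≥ 5 gives C(7,2) = 21; x_3 ≥ 6 gives C(6,2) = 15. Together 39.
No two caps can be exceeded simultaneously, so the pair terms are all 0.
By inclusion–exclusion the count is 66 − 39 + 0 = 27.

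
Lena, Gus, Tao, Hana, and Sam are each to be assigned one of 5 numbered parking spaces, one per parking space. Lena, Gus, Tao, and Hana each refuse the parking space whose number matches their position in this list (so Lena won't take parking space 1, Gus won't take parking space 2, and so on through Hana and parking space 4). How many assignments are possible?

53

Let Aᵢ (for 1 ≤ i ≤ 4) be the placements that put person i in their forbidden parking space. Any j of these fix j positions, leaving (5−j)! ways to fill the rest, and there are C(4,j) ways to pick which j.
By inclusion–exclusion, the number of valid placements is Σ_{j=0}^{4} (−1)^j C(4,j)·(5−j)!.
Computing: 120 − 96 + 36 − 8 + 1 = 53.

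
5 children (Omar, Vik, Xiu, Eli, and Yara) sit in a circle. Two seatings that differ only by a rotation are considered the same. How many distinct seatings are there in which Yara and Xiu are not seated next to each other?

12

Without the restriction there are (4)! = 24 seatings.
Those with Yara next to Xiu: fuse the pair into one unit and seat 4 units around a circle — 2·(3)! = 12.
Subtracting, 24 − 12 = 12.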